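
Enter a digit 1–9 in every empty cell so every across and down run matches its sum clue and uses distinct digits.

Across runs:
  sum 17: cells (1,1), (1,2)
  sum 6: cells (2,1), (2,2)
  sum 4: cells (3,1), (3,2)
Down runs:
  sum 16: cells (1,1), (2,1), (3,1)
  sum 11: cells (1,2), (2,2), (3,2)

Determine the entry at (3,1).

3

17 in 2 cells must be {8,9}; 4 in 2 cells must be {1,3}.
The 17 across and the 11 down share only 8, so (1,2) = 8.
Given what's placed, (3,2) must be 1 to fit the 4 across and 11 down.
(1,1) = 17 − 8 = 9 completes the 17 across.
(2,2) = 11 − 9 = 2 completes the 11 down.
(3,1) = 4 − 1 = 3 completes the 4 across.
(2,1) = 6 − 2 = 4 completes the 6 across.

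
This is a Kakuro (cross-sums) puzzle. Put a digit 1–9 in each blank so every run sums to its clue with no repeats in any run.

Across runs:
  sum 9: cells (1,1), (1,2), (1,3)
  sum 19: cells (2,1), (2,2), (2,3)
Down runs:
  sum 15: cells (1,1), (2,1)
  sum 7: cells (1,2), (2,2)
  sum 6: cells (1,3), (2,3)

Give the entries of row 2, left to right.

9 6 4

The 9 across and the 15 down share only 6, so (1,1) = 6.
(2,1) = 15 − 6 = 9 completes the 15 down.
Nothing is forced directly, so branch on (2,3), whose candidates are 2 or 4. If (2,3) = 2: then (1,3) would have to be in {1,2} for the 9 across but in {4} for the 6 down — contradiction. So (2,3) = 4.
(1,3) = 6 − 4 = 2 completes the 6 down.
(2,2) = 19 − 13 = 6 completes the 19 across.
(1,2) = 9 − 8 = 1 completes the 9 across.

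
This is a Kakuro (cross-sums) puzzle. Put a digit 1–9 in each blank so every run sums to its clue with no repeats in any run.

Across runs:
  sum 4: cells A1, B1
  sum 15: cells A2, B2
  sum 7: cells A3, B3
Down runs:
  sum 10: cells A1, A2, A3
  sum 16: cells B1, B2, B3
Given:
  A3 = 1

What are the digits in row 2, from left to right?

6, 9

4 in 2 cells must be {1,3}.
Given what's placed, A1 must be 3 to fit the 4 across and 10 down.
B1 = 4 − 3 = 1 completes the 4 across.
A2 = 10 − 4 = 6 completes the 10 down.
B2 = 15 − 6 = 9 completes the 15 across.
B3 = 7 − 1 = 6 completes the 7 across.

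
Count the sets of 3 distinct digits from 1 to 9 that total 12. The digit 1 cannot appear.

3 distinct digits from 1–9 sum between 6 and 24.
Dropping sets that contain 1.
Enumerating: {2,3,7}, {2,4,6}, {3,4,5}.

3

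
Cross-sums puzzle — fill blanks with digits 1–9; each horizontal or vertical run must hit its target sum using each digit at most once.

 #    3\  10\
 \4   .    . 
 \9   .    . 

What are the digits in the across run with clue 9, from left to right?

2 7

4 in 2 cells must be {1,3}; 3 in 2 cells must be {1,2}.
The 4 across and the 3 down share only 1, so R1C1 = 1.
R1C2 = 4 − 1 = 3 completes the 4 across.
R2C1 = 3 − 1 = 2 completes the 3 down.
R2C2 = 9 − 2 = 7 completes the 9 across.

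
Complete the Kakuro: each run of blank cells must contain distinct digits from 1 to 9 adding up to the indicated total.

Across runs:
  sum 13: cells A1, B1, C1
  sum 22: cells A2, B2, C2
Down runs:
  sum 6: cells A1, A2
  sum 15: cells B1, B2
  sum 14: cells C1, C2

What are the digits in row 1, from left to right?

1, 7, 5

The 22 across and the 6 down share only 5, so A2 = 5.
A1 = 6 − 5 = 1 completes the 6 down.
Nothing is forced directly, so branch on B2, whose candidates are 8 or 9. If B2 = 9: then B1 would have to be in {3,4,5,7,8,9} for the 13 across but in {6} for the 15 down — contradiction. So B2 = 8.
B1 = 15 − 8 = 7 completes the 15 down.
C1 = 13 − 8 = 5 completes the 13 across.
C2 = 22 − 13 = 9 completes the 22 across.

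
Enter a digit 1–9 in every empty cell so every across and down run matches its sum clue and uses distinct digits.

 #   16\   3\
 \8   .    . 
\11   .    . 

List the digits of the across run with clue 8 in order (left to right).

7 1

16 in 2 cells must be {7,9}; 3 in 2 cells must be {1,2}.
The 8 across and the 16 down share only 7, so R1C1 = 7.
R1C2 = 8 − 7 = 1 completes the 8 across.
R2C1 = 16 − 7 = 9 completes the 16 down.
R2C2 = 11 − 9 = 2 completes the 11 across.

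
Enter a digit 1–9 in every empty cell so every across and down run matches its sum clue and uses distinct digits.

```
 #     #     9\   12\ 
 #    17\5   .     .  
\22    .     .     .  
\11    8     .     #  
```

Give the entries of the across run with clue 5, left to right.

1 4

17 in 2 cells must be {8,9}.
R2C1 = 17 − 8 = 9 completes the 17 down.
R3C2 = 11 − 8 = 3 completes the 11 across.
R2C2 = 5: the only remaining digit allowed by both the 22 across and the 9 down.
R2C3 = 22 − 14 = 8 completes the 22 across.
R1C2 = 9 − 8 = 1 completes the 9 down.
R1C3 = 5 − 1 = 4 completes the 5 across.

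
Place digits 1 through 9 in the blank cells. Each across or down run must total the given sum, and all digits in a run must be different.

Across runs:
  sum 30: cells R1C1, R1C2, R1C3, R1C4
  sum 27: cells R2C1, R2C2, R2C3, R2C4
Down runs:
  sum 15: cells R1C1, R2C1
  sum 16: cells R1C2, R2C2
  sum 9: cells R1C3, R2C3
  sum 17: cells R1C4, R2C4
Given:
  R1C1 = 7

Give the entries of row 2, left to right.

30 in 4 cells must be {6,7,8,9}; 16 in 2 cells must be {7,9}; 17 in 2 cells must be {8,9}.
Given what's placed, R1C2 must be 9 to fit the 30 across and 16 down.
Given what's placed, R1C4 must be 8 to fit the 30 across and 17 down.
R2C1 = 15 − 7 = 8 completes the 15 down.
R2C2 = 16 − 9 = 7 completes the 16 down.
Given what's placed, R2C3 must be 3 to fit the 27 across and 9 down.
R2C4 = 27 − 18 = 9 completes the 27 across.
R1C3 = 30 − 24 = 6 completes the 30 across.

8 7 3 9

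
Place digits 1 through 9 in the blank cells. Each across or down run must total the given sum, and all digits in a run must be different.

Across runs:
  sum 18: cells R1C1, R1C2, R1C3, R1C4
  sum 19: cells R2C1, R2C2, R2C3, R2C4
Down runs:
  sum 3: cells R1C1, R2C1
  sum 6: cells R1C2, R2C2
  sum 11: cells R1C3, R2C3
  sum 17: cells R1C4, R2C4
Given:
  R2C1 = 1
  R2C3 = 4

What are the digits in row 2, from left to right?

1, 5, 4, 9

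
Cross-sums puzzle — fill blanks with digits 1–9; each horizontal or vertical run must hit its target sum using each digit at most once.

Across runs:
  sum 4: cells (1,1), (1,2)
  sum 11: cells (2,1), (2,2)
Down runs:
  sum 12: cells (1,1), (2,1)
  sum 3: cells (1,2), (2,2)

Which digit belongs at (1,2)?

4 in 2 cells must be {1,3}; 3 in 2 cells must be {1,2}.
The 4 across and the 12 down share only 3, so (1,1) = 3.
(1,2) = 4 − 3 = 1 completes the 4 across.
(2,1) = 12 − 3 = 9 completes the 12 down.
(2,2) = 11 − 9 = 2 completes the 11 across.

1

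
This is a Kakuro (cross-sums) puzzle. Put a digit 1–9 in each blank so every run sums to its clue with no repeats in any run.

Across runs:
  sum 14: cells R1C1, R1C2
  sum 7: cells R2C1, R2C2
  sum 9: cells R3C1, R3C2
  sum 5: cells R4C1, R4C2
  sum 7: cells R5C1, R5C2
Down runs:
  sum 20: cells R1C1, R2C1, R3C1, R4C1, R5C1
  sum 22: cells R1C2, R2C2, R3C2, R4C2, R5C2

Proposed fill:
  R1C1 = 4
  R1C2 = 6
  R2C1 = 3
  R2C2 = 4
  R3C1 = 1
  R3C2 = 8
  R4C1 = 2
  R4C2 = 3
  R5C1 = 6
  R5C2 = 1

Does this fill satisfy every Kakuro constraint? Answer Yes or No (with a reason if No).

No — the across run R1C1–R1C2 sums to 10, not 14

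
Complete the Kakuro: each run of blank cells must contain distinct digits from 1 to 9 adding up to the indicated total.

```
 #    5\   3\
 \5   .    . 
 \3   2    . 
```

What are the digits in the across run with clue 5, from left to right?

3 2

3 in 2 cells must be {1,2}.
R1C1 = 5 − 2 = 3 completes the 5 down.
R1C2 = 5 − 3 = 2 completes the 5 across.
R2C2 = 3 − 2 = 1 completes the 3 across.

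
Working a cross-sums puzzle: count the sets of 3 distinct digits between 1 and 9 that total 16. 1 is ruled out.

3 distinct digits from 1–9 sum between 6 and 24.
Dropping sets that contain 1.
Enumerating: {2,5,9}, {2,6,8}, {3,4,9}, {3,5,8}, {3,6,7}, {4,5,7}.

6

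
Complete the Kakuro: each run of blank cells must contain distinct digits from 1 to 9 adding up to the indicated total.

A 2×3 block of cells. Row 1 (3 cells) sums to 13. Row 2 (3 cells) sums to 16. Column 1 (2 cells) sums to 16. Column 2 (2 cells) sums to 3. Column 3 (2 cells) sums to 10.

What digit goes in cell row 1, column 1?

16 in 2 cells must be {7,9}; 3 in 2 cells must be {1,2}.
Nothing is forced directly, so branch on (1,2), whose candidates are 1 or 2. If (1,2) = 1: that forces (2,2) = 2, (2,1) = 9, after which (2,3) would have to be in {5} for the 16 across but in {1,2,3,4,6,7,8,9} for the 10 down — contradiction. So (1,2) = 2.
Given what's placed, (1,1) must be 7 to fit the 13 across and 16 down.
(1,3) = 13 − 9 = 4 completes the 13 across.
(2,1) = 16 − 7 = 9 completes the 16 down.
(2,2) = 3 − 2 = 1 completes the 3 down.
(2,3) = 16 − 10 = 6 completes the 16 across.

7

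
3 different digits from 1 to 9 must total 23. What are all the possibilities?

{6,8,9}

3 distinct digits from 1–9 sum between 6 and 24.
Only one set works: {6,8,9}.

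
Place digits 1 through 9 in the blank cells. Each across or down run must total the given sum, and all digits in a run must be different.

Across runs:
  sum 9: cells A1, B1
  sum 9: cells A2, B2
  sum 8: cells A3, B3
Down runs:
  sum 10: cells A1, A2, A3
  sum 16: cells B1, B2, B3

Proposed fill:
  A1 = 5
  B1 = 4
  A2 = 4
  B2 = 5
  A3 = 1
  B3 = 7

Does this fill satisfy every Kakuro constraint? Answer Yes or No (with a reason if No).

Yes

Across: 5+4=9; 4+5=9; 1+7=8. Down: 5+4+1=10; 4+5+7=16. No digit repeats within any run.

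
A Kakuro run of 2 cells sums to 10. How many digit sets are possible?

2 distinct digits from 1–9 sum between 3 and 17.
Enumerating: {1,9}, {2,8}, {3,7}, {4,6}.

4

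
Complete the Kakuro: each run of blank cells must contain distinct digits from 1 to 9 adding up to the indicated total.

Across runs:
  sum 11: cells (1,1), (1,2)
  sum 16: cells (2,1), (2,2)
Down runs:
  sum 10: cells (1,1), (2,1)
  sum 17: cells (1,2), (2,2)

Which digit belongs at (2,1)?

16 in 2 cells must be {7,9}; 17 in 2 cells must be {8,9}.
The 16 across and the 17 down share only 9, so (2,2) = 9.
(1,2) = 17 − 9 = 8 completes the 17 down.
(2,1) = 16 − 9 = 7 completes the 16 across.
(1,1) = 11 − 8 = 3 completes the 11 across.

7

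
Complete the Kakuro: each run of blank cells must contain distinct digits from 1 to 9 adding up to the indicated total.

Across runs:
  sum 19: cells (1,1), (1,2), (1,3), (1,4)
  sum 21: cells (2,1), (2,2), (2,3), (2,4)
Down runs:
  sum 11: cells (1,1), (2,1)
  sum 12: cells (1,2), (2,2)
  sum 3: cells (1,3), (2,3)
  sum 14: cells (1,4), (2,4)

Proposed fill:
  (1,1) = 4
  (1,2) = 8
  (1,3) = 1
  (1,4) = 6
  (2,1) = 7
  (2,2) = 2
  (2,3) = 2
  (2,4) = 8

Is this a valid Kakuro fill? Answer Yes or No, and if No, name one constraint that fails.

No — the down run (1,2)–(2,2) sums to 10, not 12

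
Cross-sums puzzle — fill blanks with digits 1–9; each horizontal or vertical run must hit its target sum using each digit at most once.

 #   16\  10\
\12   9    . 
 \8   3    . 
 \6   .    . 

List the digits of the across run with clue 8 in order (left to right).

3 5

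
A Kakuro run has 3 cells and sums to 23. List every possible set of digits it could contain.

3 distinct digits from 1–9 sum between 6 and 24.
Only one set works: {6,8,9}.

{6,8,9}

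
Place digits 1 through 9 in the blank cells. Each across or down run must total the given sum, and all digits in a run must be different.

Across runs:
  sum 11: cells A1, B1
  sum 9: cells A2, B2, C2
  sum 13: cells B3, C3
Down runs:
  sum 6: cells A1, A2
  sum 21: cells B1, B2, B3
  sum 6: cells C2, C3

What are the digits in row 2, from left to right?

2 6 1

Nothing is forced directly, so branch on C3, whose candidates are 4 or 5. If C3 = 4: that forces C2 = 2, B3 = 9, B2 = 4, B1 = 8, after which A2 would have to be in {3} for the 9 across but in {1,2,4,5} for the 6 down — contradiction. So C3 = 5.
C2 = 6 − 5 = 1 completes the 6 down.
B3 = 13 − 5 = 8 completes the 13 across.
B2 = 6: the only remaining digit allowed by both the 9 across and the 21 down.
B1 = 21 − 14 = 7 completes the 21 down.
A2 = 9 − 7 = 2 completes the 9 across.
A1 = 11 − 7 = 4 completes the 11 across.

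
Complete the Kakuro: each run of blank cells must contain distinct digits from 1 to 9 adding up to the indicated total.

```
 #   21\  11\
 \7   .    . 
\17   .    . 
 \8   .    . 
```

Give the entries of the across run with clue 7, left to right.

5 2

17 in 2 cells must be {8,9}.
The 17 across and the 11 down share only 8, so R2C2 = 8.
R2C1 = 17 − 8 = 9 completes the 17 across.
Nothing is forced directly, so branch on R1C1, whose candidates are 4 or 5. If R1C1 = 4: then R1C2 would have to be in {3} for the 7 across but in {1,2} for the 11 down — contradiction. So R1C1 = 5.
R1C2 = 7 − 5 = 2 completes the 7 across.
R3C1 = 21 − 14 = 7 completes the 21 down.
R3C2 = 8 − 7 = 1 completes the 8 across.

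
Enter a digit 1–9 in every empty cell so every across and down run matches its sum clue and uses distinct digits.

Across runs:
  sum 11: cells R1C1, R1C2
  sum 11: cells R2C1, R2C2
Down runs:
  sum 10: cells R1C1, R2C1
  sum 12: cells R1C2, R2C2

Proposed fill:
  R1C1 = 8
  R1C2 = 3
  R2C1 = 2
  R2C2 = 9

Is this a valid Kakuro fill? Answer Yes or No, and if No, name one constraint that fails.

Yes

Across: 8+3=11; 2+9=11. Down: 8+2=10; 3+9=12. No digit repeats within any run.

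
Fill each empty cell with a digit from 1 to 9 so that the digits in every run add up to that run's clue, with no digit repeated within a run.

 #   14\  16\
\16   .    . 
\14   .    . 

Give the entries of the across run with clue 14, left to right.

5 9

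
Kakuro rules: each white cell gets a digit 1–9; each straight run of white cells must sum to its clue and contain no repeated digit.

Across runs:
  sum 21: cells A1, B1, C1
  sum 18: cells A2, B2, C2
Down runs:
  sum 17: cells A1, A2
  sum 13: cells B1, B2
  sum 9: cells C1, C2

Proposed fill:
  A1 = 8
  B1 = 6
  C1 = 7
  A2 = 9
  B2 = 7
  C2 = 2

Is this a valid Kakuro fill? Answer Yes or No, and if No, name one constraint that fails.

Across: 8+6+7=21; 9+7+2=18. Down: 8+9=17; 6+7=13; 7+2=9. No digit repeats within any run.

Yes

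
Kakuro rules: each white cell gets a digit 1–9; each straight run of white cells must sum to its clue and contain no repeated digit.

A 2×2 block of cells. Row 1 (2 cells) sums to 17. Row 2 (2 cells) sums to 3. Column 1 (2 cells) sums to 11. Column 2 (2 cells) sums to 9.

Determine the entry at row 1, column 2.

17 in 2 cells must be {8,9}; 3 in 2 cells must be {1,2}.
The 17 across and the 9 down share only 8, so (1,2) = 8.
The 3 across and the 11 down share only 2, so (2,1) = 2.
(2,2) = 3 − 2 = 1 completes the 3 across.
(1,1) = 17 − 8 = 9 completes the 17 across.

8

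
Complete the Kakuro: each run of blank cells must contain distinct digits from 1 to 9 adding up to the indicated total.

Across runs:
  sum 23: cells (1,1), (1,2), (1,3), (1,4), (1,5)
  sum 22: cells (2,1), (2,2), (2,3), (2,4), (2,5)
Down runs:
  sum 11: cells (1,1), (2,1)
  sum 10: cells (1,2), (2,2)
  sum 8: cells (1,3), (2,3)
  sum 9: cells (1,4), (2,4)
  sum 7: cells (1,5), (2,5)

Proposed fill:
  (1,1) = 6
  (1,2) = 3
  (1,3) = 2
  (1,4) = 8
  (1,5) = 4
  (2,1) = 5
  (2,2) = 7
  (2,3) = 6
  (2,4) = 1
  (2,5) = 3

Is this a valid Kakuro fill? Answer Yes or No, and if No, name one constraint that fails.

Across: 6+3+2+8+4=23; 5+7+6+1+3=22. Down: 6+5=11; 3+7=10; 2+6=8; 8+1=9; 4+3=7. No digit repeats within any run.

Yes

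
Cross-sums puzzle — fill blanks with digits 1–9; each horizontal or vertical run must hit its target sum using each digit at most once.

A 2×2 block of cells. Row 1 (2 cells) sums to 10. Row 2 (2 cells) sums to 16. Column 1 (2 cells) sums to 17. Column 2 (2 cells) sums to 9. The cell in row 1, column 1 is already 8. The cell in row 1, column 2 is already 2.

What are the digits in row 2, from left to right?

16 in 2 cells must be {7,9}; 17 in 2 cells must be {8,9}.
(2,1) = 17 − 8 = 9 completes the 17 down.
(2,2) = 16 − 9 = 7 completes the 16 across.

9 7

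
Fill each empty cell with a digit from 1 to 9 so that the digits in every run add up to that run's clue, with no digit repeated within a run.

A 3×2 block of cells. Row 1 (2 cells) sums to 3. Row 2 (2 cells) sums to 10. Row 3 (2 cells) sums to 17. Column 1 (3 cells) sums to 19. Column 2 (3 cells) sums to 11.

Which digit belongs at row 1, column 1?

3 in 2 cells must be {1,2}; 17 in 2 cells must be {8,9}.
The 3 across and the 19 down share only 2, so (1,1) = 2.
(1,2) = 3 − 2 = 1 completes the 3 across.
Given what's placed, (3,2) must be 8 to fit the 17 across and 11 down.
(2,2) = 11 − 9 = 2 completes the 11 down.
(3,1) = 17 − 8 = 9 completes the 17 across.
(2,1) = 10 − 2 = 8 completes the 10 across.

2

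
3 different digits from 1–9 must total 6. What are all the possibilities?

3 distinct digits from 1–9 sum between 6 and 24.
Only one set works: {1,2,3}.

{1,2,3}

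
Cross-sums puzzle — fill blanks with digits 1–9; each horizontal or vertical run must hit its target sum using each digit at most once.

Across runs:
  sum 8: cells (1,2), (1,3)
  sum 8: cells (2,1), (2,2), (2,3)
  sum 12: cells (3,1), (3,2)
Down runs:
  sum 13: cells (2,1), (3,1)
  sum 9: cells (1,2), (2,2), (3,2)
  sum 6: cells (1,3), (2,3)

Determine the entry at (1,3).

5

Nothing is forced directly, so branch on (2,1), whose candidates are 4 or 5. If (2,1) = 4: that forces (2,3) = 1, (3,1) = 9, (3,2) = 3, (1,3) = 5, after which (2,2) would have to be in {3} for the 8 across but in {1,2,4,5} for the 9 down — contradiction. So (2,1) = 5.
(3,1) = 13 − 5 = 8 completes the 13 down.
(3,2) = 12 − 8 = 4 completes the 12 across.
(2,2) = 2: the only remaining digit allowed by both the 8 across and the 9 down.
(2,3) = 8 − 7 = 1 completes the 8 across.
(1,2) = 9 − 6 = 3 completes the 9 down.
(1,3) = 8 − 3 = 5 completes the 8 across.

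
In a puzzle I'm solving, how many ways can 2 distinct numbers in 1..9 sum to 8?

2 distinct digits from 1–9 sum between 3 and 17.
Enumerating: {1,7}, {2,6}, {3,5}.

3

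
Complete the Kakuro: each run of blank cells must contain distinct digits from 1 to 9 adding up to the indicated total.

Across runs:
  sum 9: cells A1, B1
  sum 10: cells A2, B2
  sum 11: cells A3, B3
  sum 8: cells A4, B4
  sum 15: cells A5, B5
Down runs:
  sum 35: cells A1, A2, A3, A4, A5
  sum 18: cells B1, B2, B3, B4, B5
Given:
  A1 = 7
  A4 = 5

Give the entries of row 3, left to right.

35 in 5 cells must be {5,6,7,8,9}.
B1 = 9 − 7 = 2 completes the 9 across.
B4 = 8 − 5 = 3 completes the 8 across.
Nothing is forced directly, so branch on B5, whose candidates are 7 or 8. If B5 = 8: that forces B3 = 4, after which A5 would have to be in {7} for the 15 across but in {6,8,9} for the 35 down — contradiction. So B5 = 7.
Given what's placed, B2 must be 1 to fit the 10 across and 18 down.
B3 = 18 − 13 = 5 completes the 18 down.
A5 = 15 − 7 = 8 completes the 15 across.
A2 = 10 − 1 = 9 completes the 10 across.
A3 = 11 − 5 = 6 completes the 11 across.

6 5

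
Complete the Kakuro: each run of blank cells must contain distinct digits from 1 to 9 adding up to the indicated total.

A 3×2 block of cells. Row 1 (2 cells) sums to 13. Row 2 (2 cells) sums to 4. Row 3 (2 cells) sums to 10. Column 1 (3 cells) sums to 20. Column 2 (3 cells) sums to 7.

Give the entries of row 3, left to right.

4 in 2 cells must be {1,3}; 7 in 3 cells must be {1,2,4}.
The 13 across and the 7 down share only 4, so (1,2) = 4.
The 4 across and the 20 down share only 3, so (2,1) = 3.
(2,2) = 4 − 3 = 1 completes the 4 across.
(3,2) = 7 − 5 = 2 completes the 7 down.
(1,1) = 13 − 4 = 9 completes the 13 across.
(3,1) = 10 − 2 = 8 completes the 10 across.

8, 2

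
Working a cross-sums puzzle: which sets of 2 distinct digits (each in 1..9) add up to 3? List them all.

2 distinct digits from 1–9 sum between 3 and 17.
Only one set works: {1,2}.

{1,2}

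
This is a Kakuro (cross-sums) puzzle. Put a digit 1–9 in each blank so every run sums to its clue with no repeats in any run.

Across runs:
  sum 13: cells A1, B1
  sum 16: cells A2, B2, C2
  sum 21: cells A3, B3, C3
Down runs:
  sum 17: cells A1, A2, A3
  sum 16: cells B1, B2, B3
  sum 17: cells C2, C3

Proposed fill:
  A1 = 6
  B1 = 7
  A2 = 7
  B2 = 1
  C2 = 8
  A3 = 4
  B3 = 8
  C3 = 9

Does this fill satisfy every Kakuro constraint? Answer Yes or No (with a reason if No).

Yes

Across: 6+7=13; 7+1+8=16; 4+8+9=21. Down: 6+7+4=17; 7+1+8=16; 8+9=17. No digit repeats within any run.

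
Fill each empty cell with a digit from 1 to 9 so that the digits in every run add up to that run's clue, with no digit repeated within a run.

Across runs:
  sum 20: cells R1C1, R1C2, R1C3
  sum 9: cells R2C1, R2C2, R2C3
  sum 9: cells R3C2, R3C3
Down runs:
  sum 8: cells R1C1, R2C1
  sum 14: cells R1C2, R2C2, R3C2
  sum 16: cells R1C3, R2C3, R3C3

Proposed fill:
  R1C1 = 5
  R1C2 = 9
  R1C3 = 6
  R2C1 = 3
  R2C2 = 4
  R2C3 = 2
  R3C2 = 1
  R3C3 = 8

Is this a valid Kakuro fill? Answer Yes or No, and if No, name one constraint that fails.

Yes

Across: 5+9+6=20; 3+4+2=9; 1+8=9. Down: 5+3=8; 9+4+1=14; 6+2+8=16. No digit repeats within any run.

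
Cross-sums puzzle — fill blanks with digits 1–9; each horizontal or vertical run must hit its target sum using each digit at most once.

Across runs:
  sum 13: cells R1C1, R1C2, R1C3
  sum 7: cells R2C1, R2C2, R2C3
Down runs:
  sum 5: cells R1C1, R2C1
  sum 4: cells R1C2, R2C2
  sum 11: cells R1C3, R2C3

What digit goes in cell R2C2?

7 in 3 cells must be {1,2,4}; 4 in 2 cells must be {1,3}.
The 7 across and the 4 down share only 1, so R2C2 = 1.
R1C2 = 4 − 1 = 3 completes the 4 down.
Nothing is forced directly, so branch on R2C1, whose candidates are 2 or 4. If R2C1 = 2: then R1C1 would have to be in {1,2,4,6,8,9} for the 13 across but in {3} for the 5 down — contradiction. So R2C1 = 4.
R1C1 = 5 − 4 = 1 completes the 5 down.
R1C3 = 13 − 4 = 9 completes the 13 across.
R2C3 = 7 − 5 = 2 completes the 7 across.

1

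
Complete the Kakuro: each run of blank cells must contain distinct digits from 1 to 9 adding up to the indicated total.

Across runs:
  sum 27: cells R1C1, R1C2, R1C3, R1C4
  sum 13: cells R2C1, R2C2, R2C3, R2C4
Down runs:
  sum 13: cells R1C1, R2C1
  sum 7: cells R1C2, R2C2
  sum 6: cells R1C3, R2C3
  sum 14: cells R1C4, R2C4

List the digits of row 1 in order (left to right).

9 6 4 8

Nothing is forced directly, so branch on R1C3, whose candidates are 4 or 5. If R1C3 = 5: that forces R1C2 = 6, R1C4 = 9, R2C2 = 1, after which R2C3 would have to be in {2,3,4,5,6,7} for the 13 across but in {1} for the 6 down — contradiction. So R1C3 = 4.
Given what's placed, R1C2 must be 6 to fit the 27 across and 7 down.
R2C2 = 7 − 6 = 1 completes the 7 down.
R2C3 = 6 − 4 = 2 completes the 6 down.
R2C4 = 6: the only remaining digit allowed by both the 13 across and the 14 down.
R1C4 = 14 − 6 = 8 completes the 14 down.
R2C1 = 13 − 9 = 4 completes the 13 across.
R1C1 = 27 − 18 = 9 completes the 27 across.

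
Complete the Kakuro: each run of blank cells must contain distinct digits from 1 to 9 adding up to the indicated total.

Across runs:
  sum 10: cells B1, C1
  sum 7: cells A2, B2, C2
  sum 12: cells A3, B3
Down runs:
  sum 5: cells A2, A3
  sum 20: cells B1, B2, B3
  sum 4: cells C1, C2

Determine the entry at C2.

7 in 3 cells must be {1,2,4}; 4 in 2 cells must be {1,3}.
The 7 across and the 20 down share only 4, so B2 = 4.
C2 = 1: the only remaining digit allowed by both the 7 across and the 4 down.
C1 = 4 − 1 = 3 completes the 4 down.
A2 = 7 − 5 = 2 completes the 7 across.
A3 = 5 − 2 = 3 completes the 5 down.
B3 = 12 − 3 = 9 completes the 12 across.
B1 = 10 − 3 = 7 completes the 10 across.

1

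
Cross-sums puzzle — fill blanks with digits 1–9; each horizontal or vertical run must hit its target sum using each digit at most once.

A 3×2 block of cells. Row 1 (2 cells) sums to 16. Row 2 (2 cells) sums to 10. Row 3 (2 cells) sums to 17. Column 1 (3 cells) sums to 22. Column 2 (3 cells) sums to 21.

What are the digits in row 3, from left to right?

9 8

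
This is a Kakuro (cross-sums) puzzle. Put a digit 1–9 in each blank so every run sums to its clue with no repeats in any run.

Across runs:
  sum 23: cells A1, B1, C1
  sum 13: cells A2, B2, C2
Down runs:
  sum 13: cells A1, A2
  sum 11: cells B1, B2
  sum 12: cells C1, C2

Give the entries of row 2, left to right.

7, 2, 4

23 in 3 cells must be {6,8,9}.
Nothing is forced directly, so branch on A1, whose candidates are 6 or 8 or 9. If A1 = 8: that forces C1 = 9, A2 = 5, after which C2 would have to be in {1,2,6,7} for the 13 across but in {3} for the 12 down — contradiction. If A1 = 9: that forces C1 = 8, A2 = 4, after which C2 would have to be in {1,2,3,6,7,8} for the 13 across but in {4} for the 12 down — contradiction. So A1 = 6.
A2 = 13 − 6 = 7 completes the 13 down.
Nothing is forced directly, so branch on C2, whose candidates are 4 or 5. If C2 = 5: then C1 would have to be in {8,9} for the 23 across but in {7} for the 12 down — contradiction. So C2 = 4.
C1 = 12 − 4 = 8 completes the 12 down.
B2 = 13 − 11 = 2 completes the 13 across.
B1 = 23 − 14 = 9 completes the 23 across.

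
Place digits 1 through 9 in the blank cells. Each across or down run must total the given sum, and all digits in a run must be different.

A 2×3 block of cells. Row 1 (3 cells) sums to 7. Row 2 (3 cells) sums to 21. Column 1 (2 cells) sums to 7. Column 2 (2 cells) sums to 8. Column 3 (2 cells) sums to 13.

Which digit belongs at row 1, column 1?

2

7 in 3 cells must be {1,2,4}.
The 7 across and the 13 down share only 4, so (1,3) = 4.
(2,3) = 13 − 4 = 9 completes the 13 down.
Nothing is forced directly, so branch on (2,1), whose candidates are 4 or 5. If (2,1) = 4: then (1,1) would have to be in {1,2} for the 7 across but in {3} for the 7 down — contradiction. So (2,1) = 5.
(1,1) = 7 − 5 = 2 completes the 7 down.
(1,2) = 7 − 6 = 1 completes the 7 across.
(2,2) = 21 − 14 = 7 completes the 21 across.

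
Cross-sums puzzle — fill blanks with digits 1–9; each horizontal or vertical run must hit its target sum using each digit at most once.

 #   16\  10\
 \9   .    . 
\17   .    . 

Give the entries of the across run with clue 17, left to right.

9, 8

17 in 2 cells must be {8,9}; 16 in 2 cells must be {7,9}.
The 9 across and the 16 down share only 7, so R1C1 = 7.
R1C2 = 9 − 7 = 2 completes the 9 across.
R2C1 = 16 − 7 = 9 completes the 16 down.
R2C2 = 17 − 9 = 8 completes the 17 across.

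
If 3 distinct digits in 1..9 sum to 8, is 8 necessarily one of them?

No

Counterexample: {1,2,5} sums to 8 without using 8.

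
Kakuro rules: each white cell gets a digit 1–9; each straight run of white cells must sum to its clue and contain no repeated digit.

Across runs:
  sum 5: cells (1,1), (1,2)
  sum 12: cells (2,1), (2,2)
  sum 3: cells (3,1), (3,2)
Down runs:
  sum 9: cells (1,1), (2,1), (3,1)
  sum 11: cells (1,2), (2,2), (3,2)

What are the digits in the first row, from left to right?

3 in 2 cells must be {1,2}.
Nothing is forced directly, so branch on (2,1), whose candidates are 3 or 4 or 5. If (2,1) = 3: then (2,2) would have to be in {9} for the 12 across but in {1,2,3,4,5,6,7,8} for the 11 down — contradiction. If (2,1) = 5: that forces (2,2) = 7, (3,1) = 1, after which (3,2) would have to be in {2} for the 3 across but in {1,3} for the 11 down — contradiction. So (2,1) = 4.
(2,2) = 12 − 4 = 8 completes the 12 across.
Given what's placed, (3,1) must be 2 to fit the 3 across and 9 down.
(3,2) = 3 − 2 = 1 completes the 3 across.
(1,1) = 9 − 6 = 3 completes the 9 down.
(1,2) = 5 − 3 = 2 completes the 5 across.

3, 2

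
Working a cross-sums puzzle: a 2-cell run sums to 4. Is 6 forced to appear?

The only way to make 4 from 2 distinct digits is {1,3}, which does not contain 6.

No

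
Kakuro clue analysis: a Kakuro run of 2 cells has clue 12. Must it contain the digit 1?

No

Counterexample: {3,9} sums to 12 without using 1.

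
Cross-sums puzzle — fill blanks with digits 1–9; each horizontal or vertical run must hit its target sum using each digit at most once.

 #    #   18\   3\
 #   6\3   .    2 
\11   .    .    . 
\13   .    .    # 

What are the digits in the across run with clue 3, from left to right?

1, 2

3 in 2 cells must be {1,2}.
R1C2 = 3 − 2 = 1 completes the 3 across.
R2C2 = 8: the only remaining digit allowed by both the 11 across and the 18 down.
R2C3 = 3 − 2 = 1 completes the 3 down.
R3C2 = 18 − 9 = 9 completes the 18 down.
R2C1 = 11 − 9 = 2 completes the 11 across.
R3C1 = 13 − 9 = 4 completes the 13 across.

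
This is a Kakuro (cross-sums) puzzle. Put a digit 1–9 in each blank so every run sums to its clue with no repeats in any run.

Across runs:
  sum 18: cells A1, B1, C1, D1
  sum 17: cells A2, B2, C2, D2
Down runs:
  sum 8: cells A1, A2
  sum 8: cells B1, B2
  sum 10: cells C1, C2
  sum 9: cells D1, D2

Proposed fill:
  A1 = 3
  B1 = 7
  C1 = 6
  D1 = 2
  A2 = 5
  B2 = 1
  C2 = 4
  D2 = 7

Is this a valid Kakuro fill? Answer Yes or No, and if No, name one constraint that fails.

Across: 3+7+6+2=18; 5+1+4+7=17. Down: 3+5=8; 7+1=8; 6+4=10; 2+7=9. No digit repeats within any run.

Yes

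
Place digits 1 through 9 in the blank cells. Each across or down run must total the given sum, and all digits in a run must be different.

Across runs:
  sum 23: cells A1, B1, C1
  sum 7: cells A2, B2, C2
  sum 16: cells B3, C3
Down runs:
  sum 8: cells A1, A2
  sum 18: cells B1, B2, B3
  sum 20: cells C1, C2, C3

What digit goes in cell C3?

23 in 3 cells must be {6,8,9}; 7 in 3 cells must be {1,2,4}; 16 in 2 cells must be {7,9}.
Only 6 fits A1 under both its across sum 23 and down sum 8.
A2 = 8 − 6 = 2 completes the 8 down.
Given what's placed, C2 must be 4 to fit the 7 across and 20 down.
C1 = 9: the only remaining digit allowed by both the 23 across and the 20 down.
B2 = 7 − 6 = 1 completes the 7 across.
Given what's placed, B3 must be 9 to fit the 16 across and 18 down.
C3 = 16 − 9 = 7 completes the 16 across.

7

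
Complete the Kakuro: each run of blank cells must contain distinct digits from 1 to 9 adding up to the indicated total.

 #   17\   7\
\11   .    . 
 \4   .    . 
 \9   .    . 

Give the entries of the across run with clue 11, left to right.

9, 2

4 in 2 cells must be {1,3}; 7 in 3 cells must be {1,2,4}.
The 4 across and the 7 down share only 1, so R2C2 = 1.
R2C1 = 4 − 1 = 3 completes the 4 across.
Nothing is forced directly, so branch on R1C2, whose candidates are 2 or 4. If R1C2 = 4: then R1C1 would have to be in {7} for the 11 across but in {5,6,8,9} for the 17 down — contradiction. So R1C2 = 2.
R1C1 = 11 − 2 = 9 completes the 11 across.
R3C1 = 17 − 12 = 5 completes the 17 down.
R3C2 = 9 − 5 = 4 completes the 9 across.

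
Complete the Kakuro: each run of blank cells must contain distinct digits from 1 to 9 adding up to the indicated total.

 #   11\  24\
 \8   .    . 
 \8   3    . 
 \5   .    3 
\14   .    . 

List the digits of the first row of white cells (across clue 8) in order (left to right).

11 in 4 cells must be {1,2,3,5}.
R2C2 = 8 − 3 = 5 completes the 8 across.
R3C1 = 5 − 3 = 2 completes the 5 across.
R4C1 = 5: the only remaining digit allowed by both the 14 across and the 11 down.
R4C2 = 14 − 5 = 9 completes the 14 across.
R1C1 = 11 − 10 = 1 completes the 11 down.
R1C2 = 8 − 1 = 7 completes the 8 across.

1 7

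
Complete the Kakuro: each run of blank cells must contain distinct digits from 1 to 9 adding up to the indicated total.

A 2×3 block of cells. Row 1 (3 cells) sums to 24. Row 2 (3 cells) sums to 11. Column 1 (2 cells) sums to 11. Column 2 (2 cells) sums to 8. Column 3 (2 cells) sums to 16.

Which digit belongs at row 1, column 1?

24 in 3 cells must be {7,8,9}; 16 in 2 cells must be {7,9}.
The 24 across and the 8 down share only 7, so (1,2) = 7.
Given what's placed, (1,3) must be 9 to fit the 24 across and 16 down.
(2,2) = 8 − 7 = 1 completes the 8 down.
(2,3) = 16 − 9 = 7 completes the 16 down.
(1,1) = 24 − 16 = 8 completes the 24 across.
(2,1) = 11 − 8 = 3 completes the 11 across.

8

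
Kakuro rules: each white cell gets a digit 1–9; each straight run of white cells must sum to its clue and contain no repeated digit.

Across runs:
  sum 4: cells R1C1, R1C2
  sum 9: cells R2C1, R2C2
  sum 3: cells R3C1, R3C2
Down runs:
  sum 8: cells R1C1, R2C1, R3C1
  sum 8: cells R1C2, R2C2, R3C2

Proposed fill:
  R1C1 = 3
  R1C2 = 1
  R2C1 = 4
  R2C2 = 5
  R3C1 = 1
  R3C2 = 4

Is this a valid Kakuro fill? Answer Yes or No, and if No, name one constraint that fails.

No — the down run R1C2–R3C2 sums to 10, not 8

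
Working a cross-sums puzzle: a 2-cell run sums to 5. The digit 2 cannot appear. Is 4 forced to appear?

The only way to make 5 from 2 distinct digits under that restriction is {1,4}, which contains 4.

Yes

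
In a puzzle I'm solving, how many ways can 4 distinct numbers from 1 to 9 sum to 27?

4 distinct digits from 1–9 sum between 10 and 30.
Enumerating: {3,7,8,9}, {4,6,8,9}, {5,6,7,9}.

3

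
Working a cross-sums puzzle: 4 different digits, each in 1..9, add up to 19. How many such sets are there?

4 distinct digits from 1–9 sum between 10 and 30.

11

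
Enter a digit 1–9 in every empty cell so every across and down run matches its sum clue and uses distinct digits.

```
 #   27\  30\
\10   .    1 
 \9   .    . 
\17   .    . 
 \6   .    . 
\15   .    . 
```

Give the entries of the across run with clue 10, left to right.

9 1

17 in 2 cells must be {8,9}.
R1C1 = 10 − 1 = 9 completes the 10 across.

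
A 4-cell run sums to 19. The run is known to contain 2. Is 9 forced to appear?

No

Counterexample: {2,3,6,8} sums to 19 under that restriction without using 9.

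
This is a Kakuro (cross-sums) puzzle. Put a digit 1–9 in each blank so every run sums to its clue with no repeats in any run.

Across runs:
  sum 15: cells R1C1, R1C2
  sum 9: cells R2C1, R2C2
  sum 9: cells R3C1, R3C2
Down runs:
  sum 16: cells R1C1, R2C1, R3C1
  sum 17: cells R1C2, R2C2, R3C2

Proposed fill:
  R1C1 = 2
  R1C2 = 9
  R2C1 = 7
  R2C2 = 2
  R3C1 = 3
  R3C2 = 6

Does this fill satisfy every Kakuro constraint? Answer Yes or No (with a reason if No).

No — the down run R1C1–R3C1 sums to 12, not 16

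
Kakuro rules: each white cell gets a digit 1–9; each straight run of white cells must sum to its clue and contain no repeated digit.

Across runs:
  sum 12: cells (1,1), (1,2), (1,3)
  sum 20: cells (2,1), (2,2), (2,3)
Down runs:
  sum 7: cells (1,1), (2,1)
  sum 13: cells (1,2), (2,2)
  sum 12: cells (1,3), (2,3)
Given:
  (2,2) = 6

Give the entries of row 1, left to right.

2 7 3

(1,2) = 13 − 6 = 7 completes the 13 down.
Given what's placed, (2,1) must be 5 to fit the 20 across and 7 down.
(2,3) = 20 − 11 = 9 completes the 20 across.
(1,1) = 7 − 5 = 2 completes the 7 down.
(1,3) = 12 − 9 = 3 completes the 12 across.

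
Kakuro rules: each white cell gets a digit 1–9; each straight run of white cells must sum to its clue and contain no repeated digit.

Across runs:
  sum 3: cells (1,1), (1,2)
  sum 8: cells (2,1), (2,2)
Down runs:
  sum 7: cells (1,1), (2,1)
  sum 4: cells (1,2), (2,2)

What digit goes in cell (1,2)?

3 in 2 cells must be {1,2}; 4 in 2 cells must be {1,3}.
The 3 across and the 4 down share only 1, so (1,2) = 1.
(2,2) = 4 − 1 = 3 completes the 4 down.
(1,1) = 3 − 1 = 2 completes the 3 across.
(2,1) = 8 − 3 = 5 completes the 8 across.

1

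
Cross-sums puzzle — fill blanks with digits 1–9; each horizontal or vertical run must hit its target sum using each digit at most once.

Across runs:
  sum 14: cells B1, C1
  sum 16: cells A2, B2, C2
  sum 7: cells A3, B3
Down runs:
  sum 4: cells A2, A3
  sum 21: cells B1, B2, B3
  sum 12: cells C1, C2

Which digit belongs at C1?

5

4 in 2 cells must be {1,3}.
Nothing is forced directly, so branch on A2, whose candidates are 1 or 3. If A2 = 3: that forces A3 = 1, B3 = 6, B1 = 8, after which C1 would have to be in {6} for the 14 across but in {3,4,5,7,8,9} for the 12 down — contradiction. So A2 = 1.
A3 = 4 − 1 = 3 completes the 4 down.
B3 = 7 − 3 = 4 completes the 7 across.
No cell is forced outright now. B1 can only be 8 or 9 (the digits allowed by both its 14 across and its 21 down). If B1 = 8: then C1 would have to be in {6} for the 14 across but in {3,4,5,7,8,9} for the 12 down — contradiction. So B1 = 9.
C1 = 14 − 9 = 5 completes the 14 across.
B2 = 21 − 13 = 8 completes the 21 down.
C2 = 16 − 9 = 7 completes the 16 across.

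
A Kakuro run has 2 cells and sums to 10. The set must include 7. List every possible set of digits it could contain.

2 distinct digits from 1–9 sum between 3 and 17.
Keeping only sets containing 7.
Only one set works: {3,7}.

{3,7}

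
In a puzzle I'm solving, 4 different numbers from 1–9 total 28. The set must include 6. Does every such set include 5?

Yes

The only way to make 28 from 4 distinct digits under that restriction is {5,6,8,9}, which contains 5.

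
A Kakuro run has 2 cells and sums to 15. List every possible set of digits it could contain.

{6,9}; {7,8}

2 distinct digits from 1–9 sum between 3 and 17.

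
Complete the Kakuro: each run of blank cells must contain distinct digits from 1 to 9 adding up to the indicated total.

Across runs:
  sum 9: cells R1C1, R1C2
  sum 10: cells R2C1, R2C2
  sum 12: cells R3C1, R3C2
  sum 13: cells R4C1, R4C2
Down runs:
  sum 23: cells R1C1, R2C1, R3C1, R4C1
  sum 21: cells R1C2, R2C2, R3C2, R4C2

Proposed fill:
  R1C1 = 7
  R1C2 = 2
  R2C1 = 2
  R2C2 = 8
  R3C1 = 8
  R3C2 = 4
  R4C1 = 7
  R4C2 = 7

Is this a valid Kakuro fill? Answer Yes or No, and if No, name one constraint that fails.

No — the down run R1C1–R4C1 sums to 24, not 23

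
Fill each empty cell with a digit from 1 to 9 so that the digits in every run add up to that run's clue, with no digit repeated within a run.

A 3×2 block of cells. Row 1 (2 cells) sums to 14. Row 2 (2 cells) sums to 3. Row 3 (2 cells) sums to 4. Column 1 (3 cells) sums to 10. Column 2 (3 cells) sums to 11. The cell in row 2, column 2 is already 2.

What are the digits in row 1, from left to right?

6, 8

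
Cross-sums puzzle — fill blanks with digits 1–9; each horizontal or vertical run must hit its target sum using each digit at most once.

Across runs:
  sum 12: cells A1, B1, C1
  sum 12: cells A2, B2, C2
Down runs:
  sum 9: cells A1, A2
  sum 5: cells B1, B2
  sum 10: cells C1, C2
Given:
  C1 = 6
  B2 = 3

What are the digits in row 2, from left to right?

5 3 4

B1 = 5 − 3 = 2 completes the 5 down.
C2 = 10 − 6 = 4 completes the 10 down.
A1 = 12 − 8 = 4 completes the 12 across.
A2 = 12 − 7 = 5 completes the 12 across.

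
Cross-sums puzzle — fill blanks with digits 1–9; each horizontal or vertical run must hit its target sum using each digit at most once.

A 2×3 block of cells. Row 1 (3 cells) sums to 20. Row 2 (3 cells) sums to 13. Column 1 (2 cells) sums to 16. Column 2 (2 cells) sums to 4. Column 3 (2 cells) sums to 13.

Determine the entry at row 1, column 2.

3

16 in 2 cells must be {7,9}; 4 in 2 cells must be {1,3}.
The 20 across and the 4 down share only 3, so (1,2) = 3.
(2,2) = 4 − 3 = 1 completes the 4 down.
Given what's placed, (1,1) must be 9 to fit the 20 across and 16 down.
(1,3) = 20 − 12 = 8 completes the 20 across.
(2,1) = 16 − 9 = 7 completes the 16 down.
(2,3) = 13 − 8 = 5 completes the 13 across.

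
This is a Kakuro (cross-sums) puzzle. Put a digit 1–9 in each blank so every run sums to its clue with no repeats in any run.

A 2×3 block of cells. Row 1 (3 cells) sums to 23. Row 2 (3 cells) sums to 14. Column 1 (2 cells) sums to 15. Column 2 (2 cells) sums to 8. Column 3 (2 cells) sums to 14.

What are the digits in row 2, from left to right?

7 2 5

23 in 3 cells must be {6,8,9}.
The 23 across and the 8 down share only 6, so (1,2) = 6.
(2,2) = 8 − 6 = 2 completes the 8 down.
Nothing is forced directly, so branch on (1,1), whose candidates are 8 or 9. If (1,1) = 9: that forces (1,3) = 8, after which (2,1) would have to be in {3,4,5,7,8,9} for the 14 across but in {6} for the 15 down — contradiction. So (1,1) = 8.
(1,3) = 23 − 14 = 9 completes the 23 across.
(2,1) = 15 − 8 = 7 completes the 15 down.
(2,3) = 14 − 9 = 5 completes the 14 across.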